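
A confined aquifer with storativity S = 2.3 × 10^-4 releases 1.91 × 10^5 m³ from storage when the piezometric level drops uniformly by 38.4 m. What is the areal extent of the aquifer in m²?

A ≈ 2.16 × 10^7 m²

A = ΔV / (S × Δh) = 1.91 × 10^5 / (2.3 × 10^-4 × 38.4) = 2.163 × 10^7 m²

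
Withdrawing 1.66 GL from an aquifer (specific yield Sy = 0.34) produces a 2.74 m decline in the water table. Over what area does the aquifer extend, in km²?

A ≈ 1.78 km²

ΔV = 1.66 GL = 1.66 × 10^6 m³
A = ΔV / (Sy × Δh) = 1.66 × 10^6 / (0.34 × 2.74) = 1.782 × 10^6 m²
A = 1.782 × 10^6 m² = 1.782 km²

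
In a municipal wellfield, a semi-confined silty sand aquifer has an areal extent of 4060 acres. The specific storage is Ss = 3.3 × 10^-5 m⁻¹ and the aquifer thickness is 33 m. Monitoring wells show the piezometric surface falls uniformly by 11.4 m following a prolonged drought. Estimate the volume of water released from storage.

S = Ss × b = 3.3 × 10^-5 m⁻¹ × 33 m = 1.089 × 10^-3
A = 4060 acres = 1.643 × 10^7 m²
ΔV = S × A × Δh = 0.001089 × 1.643 × 10^7 m² × 11.4 m = 2.04 × 10^5 m³

ΔV ≈ 2.04 × 10^5 m³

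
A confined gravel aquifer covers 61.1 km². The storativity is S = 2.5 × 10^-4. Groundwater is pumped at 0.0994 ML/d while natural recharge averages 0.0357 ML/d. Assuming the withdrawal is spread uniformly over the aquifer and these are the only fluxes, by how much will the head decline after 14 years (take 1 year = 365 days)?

A = 61.1 km² = 6.11 × 10^7 m²
Net abstraction = 0.0994 − 0.0357 = 0.0637 ML/d
Q_net = 0.0637 ML/d = 63.7 m³/d
t = 14 years = 5110 d
ΔV = Q × t = 63.7 m³/d × 5110 d = 3.255 × 10^5 m³
Δh = ΔV / (S × A) = 3.255 × 10^5 / (2.5 × 10^-4 × 6.11 × 10^7) = 21.31 m

Δh ≈ 21.3 m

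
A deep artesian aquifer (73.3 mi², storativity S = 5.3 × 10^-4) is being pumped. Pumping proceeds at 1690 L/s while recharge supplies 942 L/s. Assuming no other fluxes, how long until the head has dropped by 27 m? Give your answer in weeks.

A = 73.3 mi² = 1.898 × 10^8 m²
ΔV = S × A × Δh = 5.3 × 10^-4 × 1.898 × 10^8 × 27 = 2.717 × 10^6 m³
Net withdrawal = 1690 − 942 = 748 L/s = 64630 m³/d
t = ΔV / Q = 2.717 × 10^6 m³ / 64630 m³/d = 42.04 d
t = 42.04 d ≈ 6.005 weeks

t ≈ 6.01 weeks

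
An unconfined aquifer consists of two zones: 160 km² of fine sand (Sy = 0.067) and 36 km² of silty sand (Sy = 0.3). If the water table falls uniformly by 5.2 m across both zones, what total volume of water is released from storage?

A₁ = 160 km² = 1.6 × 10^8 m²; A₂ = 36 km² = 3.6 × 10^7 m²
ΔV₁ = 0.067 × 1.6 × 10^8 × 5.2 = 5.574 × 10^7 m³
ΔV₂ = 0.3 × 3.6 × 10^7 × 5.2 = 5.616 × 10^7 m³
ΔV = ΔV₁ + ΔV₂ = 1.119 × 10^8 m³

ΔV ≈ 1.12 × 10^8 m³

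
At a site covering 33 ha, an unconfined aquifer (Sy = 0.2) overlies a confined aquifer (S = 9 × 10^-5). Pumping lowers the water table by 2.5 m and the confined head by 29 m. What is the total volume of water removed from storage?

A = 33 ha = 3.3 × 10^5 m²
Unconfined: ΔV_u = Sy × A × Δh_u = 0.2 × 3.3 × 10^5 × 2.5 = 1.65 × 10^5 m³
Confined: ΔV_c = S × A × Δh_c = 9 × 10^-5 × 3.3 × 10^5 × 29 = 861.3 m³
Total ΔV = 1.65 × 10^5 + 861.3 = 1.659 × 10^5 m³

ΔV ≈ 1.66 × 10^5 m³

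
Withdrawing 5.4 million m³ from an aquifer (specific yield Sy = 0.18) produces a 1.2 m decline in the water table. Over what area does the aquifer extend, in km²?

ΔV = 5.4 million m³ = 5.4 × 10^6 m³
A = ΔV / (Sy × Δh) = 5.4 × 10^6 / (0.18 × 1.2) = 2.5 × 10^7 m²
A = 2.5 × 10^7 m² = 25 km²

A ≈ 25 km²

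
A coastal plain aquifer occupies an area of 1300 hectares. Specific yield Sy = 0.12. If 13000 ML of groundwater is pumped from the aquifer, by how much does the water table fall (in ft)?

A = 1300 hectares = 1.3 × 10^7 m²
ΔV = 13000 ML = 1.3 × 10^7 m³
Δh = ΔV / (Sy × A) = 1.3 × 10^7 m³ / (0.12 × 1.3 × 10^7 m²) = 8.333 m
Δh = 8.333 m = 27.34 ft

Δh ≈ 27.3 ft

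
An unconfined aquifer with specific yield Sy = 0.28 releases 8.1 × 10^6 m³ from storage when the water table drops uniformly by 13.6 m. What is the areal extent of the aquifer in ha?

A = ΔV / (Sy × Δh) = 8.1 × 10^6 / (0.28 × 13.6) = 2.127 × 10^6 m²
A = 2.127 × 10^6 m² = 212.7 ha

A ≈ 213 ha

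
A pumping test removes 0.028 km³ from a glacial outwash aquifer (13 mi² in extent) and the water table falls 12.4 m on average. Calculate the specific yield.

A = 13 mi² = 3.367 × 10^7 m²
ΔV = 0.028 km³ = 2.8 × 10^7 m³
Sy = ΔV / (A × Δh) = 2.8 × 10^7 m³ / (3.367 × 10^7 m² × 12.4 m) = 0.06706

Sy ≈ 0.067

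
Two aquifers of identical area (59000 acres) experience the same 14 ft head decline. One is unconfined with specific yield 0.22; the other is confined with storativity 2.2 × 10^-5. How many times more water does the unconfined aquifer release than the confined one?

A = 59000 acres = 2.388 × 10^8 m²
Δh = 14 ft = 4.267 m
Unconfined: ΔV_u = Sy × A × Δh = 0.22 × 2.388 × 10^8 × 4.267 = 2.241 × 10^8 m³
Confined: ΔV_c = S × A × Δh = 2.2 × 10^-5 × 2.388 × 10^8 × 4.267 = 22410 m³
Ratio = ΔV_u / ΔV_c = Sy / S = 0.22 / 2.2 × 10^-5 = 10000

ΔV_u / ΔV_c ≈ 10000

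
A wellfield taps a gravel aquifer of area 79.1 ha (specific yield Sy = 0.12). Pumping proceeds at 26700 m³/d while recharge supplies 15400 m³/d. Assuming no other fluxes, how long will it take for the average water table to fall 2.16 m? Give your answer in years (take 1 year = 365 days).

t ≈ 0.0497 years

A = 79.1 ha = 7.91 × 10^5 m²
ΔV = Sy × A × Δh = 0.12 × 7.91 × 10^5 × 2.16 = 2.05 × 10^5 m³
Net withdrawal = 26700 − 15400 = 11300 m³/d
t = ΔV / Q = 2.05 × 10^5 m³ / 11300 m³/d = 18.14 d
t = 18.14 d ≈ 0.04971 years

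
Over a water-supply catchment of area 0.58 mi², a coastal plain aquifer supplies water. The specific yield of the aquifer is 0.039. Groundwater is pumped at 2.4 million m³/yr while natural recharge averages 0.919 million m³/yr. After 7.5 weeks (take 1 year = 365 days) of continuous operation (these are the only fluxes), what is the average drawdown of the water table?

A = 0.58 mi² = 1.502 × 10^6 m²
Net abstraction = 2.4 − 0.919 = 1.481 million m³/yr
Q_net = 1.481 million m³/yr = 4058 m³/d
t = 7.5 weeks = 52.5 d
ΔV = Q × t = 4058 m³/d × 52.5 d = 2.13 × 10^5 m³
Δh = ΔV / (Sy × A) = 2.13 × 10^5 / (0.039 × 1.502 × 10^6) = 3.636 m

Δh ≈ 3.64 m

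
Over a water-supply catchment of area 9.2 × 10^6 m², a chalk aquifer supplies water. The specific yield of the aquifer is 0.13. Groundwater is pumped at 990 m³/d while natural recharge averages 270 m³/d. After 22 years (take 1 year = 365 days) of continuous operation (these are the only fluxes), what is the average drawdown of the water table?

Δh ≈ 4.83 m

Net abstraction = 990 − 270 = 720 m³/d
t = 22 years = 8030 d
ΔV = Q × t = 720 m³/d × 8030 d = 5.782 × 10^6 m³
Δh = ΔV / (Sy × A) = 5.782 × 10^6 / (0.13 × 9.2 × 10^6) = 4.834 m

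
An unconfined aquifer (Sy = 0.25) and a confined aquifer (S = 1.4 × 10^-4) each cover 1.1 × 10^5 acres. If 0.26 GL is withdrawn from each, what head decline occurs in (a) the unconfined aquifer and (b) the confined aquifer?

A = 1.1 × 10^5 acres = 4.452 × 10^8 m²
ΔV = 0.26 GL = 2.6 × 10^5 m³
Unconfined: Δh_u = ΔV/(Sy·A) = 2.6 × 10^5/(0.25 × 4.452 × 10^8) = 0.002336 m
Confined: Δh_c = ΔV/(S·A) = 2.6 × 10^5/(1.4 × 10^-4 × 4.452 × 10^8) = 4.172 m

Δh_u ≈ 0.00234 m; Δh_c ≈ 4.17 m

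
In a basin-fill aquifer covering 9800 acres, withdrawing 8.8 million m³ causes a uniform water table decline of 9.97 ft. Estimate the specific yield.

A = 9800 acres = 3.966 × 10^7 m²
Δh = 9.97 ft = 3.039 m
ΔV = 8.8 million m³ = 8.8 × 10^6 m³
Sy = ΔV / (A × Δh) = 8.8 × 10^6 m³ / (3.966 × 10^7 m² × 3.039 m) = 0.07302

Sy ≈ 0.073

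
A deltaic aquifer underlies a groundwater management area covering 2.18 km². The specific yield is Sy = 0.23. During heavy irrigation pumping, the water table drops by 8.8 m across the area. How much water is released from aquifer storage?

ΔV ≈ 4.41 × 10^6 m³

A = 2.18 km² = 2.18 × 10^6 m²
ΔV = Sy × A × Δh = 0.23 × 2.18 × 10^6 m² × 8.8 m = 4.412 × 10^6 m³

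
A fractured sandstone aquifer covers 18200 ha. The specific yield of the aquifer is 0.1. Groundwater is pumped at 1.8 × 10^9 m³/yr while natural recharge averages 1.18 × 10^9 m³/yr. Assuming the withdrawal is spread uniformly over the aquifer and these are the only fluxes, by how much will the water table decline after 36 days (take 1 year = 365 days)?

Δh ≈ 3.36 m

A = 18200 ha = 1.82 × 10^8 m²
Net abstraction = 1.8 × 10^9 − 1.18 × 10^9 = 6.2 × 10^8 m³/yr
Q_net = 6.2 × 10^8 m³/yr = 1.699 × 10^6 m³/d
ΔV = Q × t = 1.699 × 10^6 m³/d × 36 d = 6.115 × 10^7 m³
Δh = ΔV / (Sy × A) = 6.115 × 10^7 / (0.1 × 1.82 × 10^8) = 3.36 m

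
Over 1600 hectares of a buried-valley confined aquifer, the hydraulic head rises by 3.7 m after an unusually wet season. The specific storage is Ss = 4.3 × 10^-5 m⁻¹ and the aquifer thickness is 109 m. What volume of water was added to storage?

S = Ss × b = 4.3 × 10^-5 m⁻¹ × 109 m = 4.687 × 10^-3
A = 1600 hectares = 1.6 × 10^7 m²
ΔV = S × A × Δh = 0.004687 × 1.6 × 10^7 m² × 3.7 m = 2.775 × 10^5 m³

ΔV ≈ 2.77 × 10^5 m³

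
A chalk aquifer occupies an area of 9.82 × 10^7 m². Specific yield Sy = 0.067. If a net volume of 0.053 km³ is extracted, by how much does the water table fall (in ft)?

ΔV = 0.053 km³ = 5.3 × 10^7 m³
Δh = ΔV / (Sy × A) = 5.3 × 10^7 m³ / (0.067 × 9.82 × 10^7 m²) = 8.055 m
Δh = 8.055 m = 26.43 ft

Δh ≈ 26.4 ft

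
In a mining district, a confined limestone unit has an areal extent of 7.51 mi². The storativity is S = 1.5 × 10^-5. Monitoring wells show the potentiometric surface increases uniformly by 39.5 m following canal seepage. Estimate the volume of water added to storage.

A = 7.51 mi² = 1.945 × 10^7 m²
ΔV = S × A × Δh = 1.5 × 10^-5 × 1.945 × 10^7 m² × 39.5 m = 11520 m³

ΔV ≈ 11500 m³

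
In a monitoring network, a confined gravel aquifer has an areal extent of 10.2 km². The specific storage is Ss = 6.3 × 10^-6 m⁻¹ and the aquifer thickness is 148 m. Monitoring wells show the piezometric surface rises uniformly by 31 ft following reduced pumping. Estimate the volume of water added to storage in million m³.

S = Ss × b = 6.3 × 10^-6 m⁻¹ × 148 m = 9.324 × 10^-4
A = 10.2 km² = 1.02 × 10^7 m²
Δh = 31 ft = 9.449 m
ΔV = S × A × Δh = 9.324 × 10^-4 × 1.02 × 10^7 m² × 9.449 m = 89860 m³
ΔV = 89860 m³ = 0.08986 million m³

ΔV ≈ 0.0899 million m³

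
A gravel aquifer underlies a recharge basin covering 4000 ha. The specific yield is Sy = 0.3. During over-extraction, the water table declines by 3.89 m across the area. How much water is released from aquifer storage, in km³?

A = 4000 ha = 4 × 10^7 m²
ΔV = Sy × A × Δh = 0.3 × 4 × 10^7 m² × 3.89 m = 4.668 × 10^7 m³
ΔV = 4.668 × 10^7 m³ = 0.04668 km³

ΔV ≈ 0.0467 km³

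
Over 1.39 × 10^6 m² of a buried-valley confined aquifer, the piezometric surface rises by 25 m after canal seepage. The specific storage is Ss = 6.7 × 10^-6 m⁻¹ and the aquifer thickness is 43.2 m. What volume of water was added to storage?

ΔV ≈ 10100 m³

S = Ss × b = 6.7 × 10^-6 m⁻¹ × 43.2 m = 2.894 × 10^-4
ΔV = S × A × Δh = 2.894 × 10^-4 × 1.39 × 10^6 m² × 25 m = 10060 m³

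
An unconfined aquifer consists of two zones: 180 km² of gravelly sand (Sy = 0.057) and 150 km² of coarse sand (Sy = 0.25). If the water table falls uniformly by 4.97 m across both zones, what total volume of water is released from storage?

A₁ = 180 km² = 1.8 × 10^8 m²; A₂ = 150 km² = 1.5 × 10^8 m²
ΔV₁ = 0.057 × 1.8 × 10^8 × 4.97 = 5.099 × 10^7 m³
ΔV₂ = 0.25 × 1.5 × 10^8 × 4.97 = 1.864 × 10^8 m³
ΔV = ΔV₁ + ΔV₂ = 2.374 × 10^8 m³

ΔV ≈ 2.37 × 10^8 m³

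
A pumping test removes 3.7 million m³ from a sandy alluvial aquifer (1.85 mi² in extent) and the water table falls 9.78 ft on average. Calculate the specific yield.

Sy ≈ 0.26

A = 1.85 mi² = 4.791 × 10^6 m²
Δh = 9.78 ft = 2.981 m
ΔV = 3.7 million m³ = 3.7 × 10^6 m³
Sy = ΔV / (A × Δh) = 3.7 × 10^6 m³ / (4.791 × 10^6 m² × 2.981 m) = 0.259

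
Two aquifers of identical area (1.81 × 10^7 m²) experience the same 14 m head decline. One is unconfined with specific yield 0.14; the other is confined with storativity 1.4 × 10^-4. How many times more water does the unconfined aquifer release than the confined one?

Unconfined: ΔV_u = Sy × A × Δh = 0.14 × 1.81 × 10^7 × 14 = 3.548 × 10^7 m³
Confined: ΔV_c = S × A × Δh = 1.4 × 10^-4 × 1.81 × 10^7 × 14 = 35480 m³
Ratio = ΔV_u / ΔV_c = Sy / S = 0.14 / 1.4 × 10^-4 = 1000

ΔV_u / ΔV_c ≈ 1000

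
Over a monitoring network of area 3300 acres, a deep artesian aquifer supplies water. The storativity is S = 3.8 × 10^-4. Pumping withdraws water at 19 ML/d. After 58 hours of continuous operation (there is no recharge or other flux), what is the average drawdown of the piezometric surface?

Δh ≈ 9.05 m

A = 3300 acres = 1.335 × 10^7 m²
Q = 19 ML/d = 19000 m³/d
t = 58 hours = 2.417 d
ΔV = Q × t = 19000 m³/d × 2.417 d = 45920 m³
Δh = ΔV / (S × A) = 45920 / (3.8 × 10^-4 × 1.335 × 10^7) = 9.048 m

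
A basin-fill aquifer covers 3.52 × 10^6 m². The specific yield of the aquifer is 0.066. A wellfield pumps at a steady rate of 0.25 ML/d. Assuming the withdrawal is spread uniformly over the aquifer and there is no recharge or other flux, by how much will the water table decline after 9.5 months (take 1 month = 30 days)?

Δh ≈ 0.307 m

Q = 0.25 ML/d = 250 m³/d
t = 9.5 months = 285 d
ΔV = Q × t = 250 m³/d × 285 d = 71250 m³
Δh = ΔV / (Sy × A) = 71250 / (0.066 × 3.52 × 10^6) = 0.3067 m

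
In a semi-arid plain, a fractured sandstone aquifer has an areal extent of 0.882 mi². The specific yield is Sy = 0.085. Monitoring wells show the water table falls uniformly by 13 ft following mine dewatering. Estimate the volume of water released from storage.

A = 0.882 mi² = 2.284 × 10^6 m²
Δh = 13 ft = 3.962 m
ΔV = Sy × A × Δh = 0.085 × 2.284 × 10^6 m² × 3.962 m = 7.694 × 10^5 m³

ΔV ≈ 7.69 × 10^5 m³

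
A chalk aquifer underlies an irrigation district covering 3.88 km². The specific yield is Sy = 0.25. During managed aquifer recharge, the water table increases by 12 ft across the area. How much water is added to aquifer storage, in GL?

ΔV ≈ 3.55 GL

A = 3.88 km² = 3.88 × 10^6 m²
Δh = 12 ft = 3.658 m
ΔV = Sy × A × Δh = 0.25 × 3.88 × 10^6 m² × 3.658 m = 3.548 × 10^6 m³
ΔV = 3.548 × 10^6 m³ = 3.548 GL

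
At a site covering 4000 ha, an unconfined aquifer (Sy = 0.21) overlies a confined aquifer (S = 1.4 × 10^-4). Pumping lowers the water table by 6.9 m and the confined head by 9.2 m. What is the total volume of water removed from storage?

A = 4000 ha = 4 × 10^7 m²
Unconfined: ΔV_u = Sy × A × Δh_u = 0.21 × 4 × 10^7 × 6.9 = 5.796 × 10^7 m³
Confined: ΔV_c = S × A × Δh_c = 1.4 × 10^-4 × 4 × 10^7 × 9.2 = 51520 m³
Total ΔV = 5.796 × 10^7 + 51520 = 5.801 × 10^7 m³

ΔV ≈ 5.8 × 10^7 m³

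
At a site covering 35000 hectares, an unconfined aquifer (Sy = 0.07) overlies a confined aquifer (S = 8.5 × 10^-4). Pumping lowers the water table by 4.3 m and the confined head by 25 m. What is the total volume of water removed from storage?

ΔV ≈ 1.13 × 10^8 m³

A = 35000 hectares = 3.5 × 10^8 m²
Unconfined: ΔV_u = Sy × A × Δh_u = 0.07 × 3.5 × 10^8 × 4.3 = 1.054 × 10^8 m³
Confined: ΔV_c = S × A × Δh_c = 8.5 × 10^-4 × 3.5 × 10^8 × 25 = 7.438 × 10^6 m³
Total ΔV = 1.054 × 10^8 + 7.438 × 10^6 = 1.128 × 10^8 m³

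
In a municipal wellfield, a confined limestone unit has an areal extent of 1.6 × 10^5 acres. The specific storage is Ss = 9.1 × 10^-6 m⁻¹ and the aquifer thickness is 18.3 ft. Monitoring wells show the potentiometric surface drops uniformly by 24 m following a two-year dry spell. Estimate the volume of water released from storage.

ΔV ≈ 7.89 × 10^5 m³

b = 18.3 ft = 5.578 m
S = Ss × b = 9.1 × 10^-6 m⁻¹ × 5.578 m = 5.076 × 10^-5
A = 1.6 × 10^5 acres = 6.475 × 10^8 m²
ΔV = S × A × Δh = 5.076 × 10^-5 × 6.475 × 10^8 m² × 24 m = 7.888 × 10^5 m³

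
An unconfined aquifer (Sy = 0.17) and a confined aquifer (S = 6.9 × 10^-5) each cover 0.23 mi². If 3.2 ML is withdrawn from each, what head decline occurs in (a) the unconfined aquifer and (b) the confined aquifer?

Δh_u ≈ 0.0316 m; Δh_c ≈ 77.9 m

A = 0.23 mi² = 5.957 × 10^5 m²
ΔV = 3.2 ML = 3200 m³
Unconfined: Δh_u = ΔV/(Sy·A) = 3200/(0.17 × 5.957 × 10^5) = 0.0316 m
Confined: Δh_c = ΔV/(S·A) = 3200/(6.9 × 10^-5 × 5.957 × 10^5) = 77.85 m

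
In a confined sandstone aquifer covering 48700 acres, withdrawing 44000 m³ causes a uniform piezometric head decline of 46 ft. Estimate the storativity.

A = 48700 acres = 1.971 × 10^8 m²
Δh = 46 ft = 14.02 m
S = ΔV / (A × Δh) = 44000 m³ / (1.971 × 10^8 m² × 14.02 m) = 1.592 × 10^-5

S ≈ 1.6 × 10^-5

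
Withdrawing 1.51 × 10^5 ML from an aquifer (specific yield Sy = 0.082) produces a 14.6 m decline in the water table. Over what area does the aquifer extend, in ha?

ΔV = 1.51 × 10^5 ML = 1.51 × 10^8 m³
A = ΔV / (Sy × Δh) = 1.51 × 10^8 / (0.082 × 14.6) = 1.261 × 10^8 m²
A = 1.261 × 10^8 m² = 12610 ha

A ≈ 12600 ha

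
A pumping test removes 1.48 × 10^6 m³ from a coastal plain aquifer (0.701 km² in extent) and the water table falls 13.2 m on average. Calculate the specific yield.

Sy ≈ 0.16

A = 0.701 km² = 7.01 × 10^5 m²
Sy = ΔV / (A × Δh) = 1.48 × 10^6 m³ / (7.01 × 10^5 m² × 13.2 m) = 0.1599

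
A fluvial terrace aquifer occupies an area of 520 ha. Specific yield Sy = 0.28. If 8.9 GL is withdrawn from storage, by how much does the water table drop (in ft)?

A = 520 ha = 5.2 × 10^6 m²
ΔV = 8.9 GL = 8.9 × 10^6 m³
Δh = ΔV / (Sy × A) = 8.9 × 10^6 m³ / (0.28 × 5.2 × 10^6 m²) = 6.113 m
Δh = 6.113 m = 20.05 ft

Δh ≈ 20.1 ft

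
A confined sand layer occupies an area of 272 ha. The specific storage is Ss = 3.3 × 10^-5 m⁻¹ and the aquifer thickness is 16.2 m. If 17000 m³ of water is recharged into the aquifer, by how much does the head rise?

Δh ≈ 11.7 m

S = Ss × b = 3.3 × 10^-5 m⁻¹ × 16.2 m = 5.346 × 10^-4
A = 272 ha = 2.72 × 10^6 m²
Δh = ΔV / (S × A) = 17000 m³ / (5.346 × 10^-4 × 2.72 × 10^6 m²) = 11.69 m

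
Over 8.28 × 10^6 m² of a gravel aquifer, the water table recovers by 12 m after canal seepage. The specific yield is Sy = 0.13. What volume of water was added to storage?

ΔV = Sy × A × Δh = 0.13 × 8.28 × 10^6 m² × 12 m = 1.292 × 10^7 m³

ΔV ≈ 1.29 × 10^7 m³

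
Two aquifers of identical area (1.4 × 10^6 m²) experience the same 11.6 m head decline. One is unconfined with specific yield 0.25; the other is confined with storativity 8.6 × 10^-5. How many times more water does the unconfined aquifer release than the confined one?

Unconfined: ΔV_u = Sy × A × Δh = 0.25 × 1.4 × 10^6 × 11.6 = 4.06 × 10^6 m³
Confined: ΔV_c = S × A × Δh = 8.6 × 10^-5 × 1.4 × 10^6 × 11.6 = 1397 m³
Ratio = ΔV_u / ΔV_c = Sy / S = 0.25 / 8.6 × 10^-5 = 2907

ΔV_u / ΔV_c ≈ 2910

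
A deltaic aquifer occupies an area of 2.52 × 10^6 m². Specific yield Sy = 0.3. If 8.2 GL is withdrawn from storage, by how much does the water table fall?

ΔV = 8.2 GL = 8.2 × 10^6 m³
Δh = ΔV / (Sy × A) = 8.2 × 10^6 m³ / (0.3 × 2.52 × 10^6 m²) = 10.85 m

Δh ≈ 10.8 m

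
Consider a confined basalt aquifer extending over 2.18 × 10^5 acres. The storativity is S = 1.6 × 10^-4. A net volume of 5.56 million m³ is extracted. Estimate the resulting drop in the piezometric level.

A = 2.18 × 10^5 acres = 8.822 × 10^8 m²
ΔV = 5.56 million m³ = 5.56 × 10^6 m³
Δh = ΔV / (S × A) = 5.56 × 10^6 m³ / (1.6 × 10^-4 × 8.822 × 10^8 m²) = 39.39 m

Δh ≈ 39.4 m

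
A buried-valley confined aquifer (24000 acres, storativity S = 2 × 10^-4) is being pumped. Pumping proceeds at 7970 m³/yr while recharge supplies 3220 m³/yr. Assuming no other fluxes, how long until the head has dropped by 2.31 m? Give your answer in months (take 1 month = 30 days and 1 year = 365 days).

t ≈ 115 months

A = 24000 acres = 9.712 × 10^7 m²
ΔV = S × A × Δh = 2 × 10^-4 × 9.712 × 10^7 × 2.31 = 44870 m³
Net withdrawal = 7970 − 3220 = 4750 m³/yr = 13.01 m³/d
t = ΔV / Q = 44870 m³ / 13.01 m³/d = 3448 d
t = 3448 d ≈ 114.9 months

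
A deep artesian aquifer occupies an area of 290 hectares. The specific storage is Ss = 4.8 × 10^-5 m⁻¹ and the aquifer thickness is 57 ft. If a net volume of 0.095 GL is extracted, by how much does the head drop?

b = 57 ft = 17.37 m
S = Ss × b = 4.8 × 10^-5 m⁻¹ × 17.37 m = 8.339 × 10^-4
A = 290 hectares = 2.9 × 10^6 m²
ΔV = 0.095 GL = 95000 m³
Δh = ΔV / (S × A) = 95000 m³ / (8.339 × 10^-4 × 2.9 × 10^6 m²) = 39.28 m

Δh ≈ 39.3 m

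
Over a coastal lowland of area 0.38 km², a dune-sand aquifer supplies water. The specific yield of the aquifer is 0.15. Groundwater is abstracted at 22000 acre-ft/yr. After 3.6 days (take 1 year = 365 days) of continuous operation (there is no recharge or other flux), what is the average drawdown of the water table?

A = 0.38 km² = 3.8 × 10^5 m²
Q = 22000 acre-ft/yr = 74350 m³/d
ΔV = Q × t = 74350 m³/d × 3.6 d = 2.676 × 10^5 m³
Δh = ΔV / (Sy × A) = 2.676 × 10^5 / (0.15 × 3.8 × 10^5) = 4.696 m

Δh ≈ 4.7 m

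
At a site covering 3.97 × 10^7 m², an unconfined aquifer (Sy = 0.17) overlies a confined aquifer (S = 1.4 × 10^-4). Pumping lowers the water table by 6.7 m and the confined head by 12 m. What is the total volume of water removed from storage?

ΔV ≈ 4.53 × 10^7 m³

Unconfined: ΔV_u = Sy × A × Δh_u = 0.17 × 3.97 × 10^7 × 6.7 = 4.522 × 10^7 m³
Confined: ΔV_c = S × A × Δh_c = 1.4 × 10^-4 × 3.97 × 10^7 × 12 = 66700 m³
Total ΔV = 4.522 × 10^7 + 66700 = 4.528 × 10^7 m³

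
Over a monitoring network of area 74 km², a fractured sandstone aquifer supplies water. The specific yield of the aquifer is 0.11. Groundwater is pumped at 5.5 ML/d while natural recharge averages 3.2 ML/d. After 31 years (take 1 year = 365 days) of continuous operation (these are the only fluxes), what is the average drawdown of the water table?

Δh ≈ 3.2 m

A = 74 km² = 7.4 × 10^7 m²
Net abstraction = 5.5 − 3.2 = 2.3 ML/d
Q_net = 2.3 ML/d = 2300 m³/d
t = 31 years = 11320 d
ΔV = Q × t = 2300 m³/d × 11320 d = 2.602 × 10^7 m³
Δh = ΔV / (Sy × A) = 2.602 × 10^7 / (0.11 × 7.4 × 10^7) = 3.197 m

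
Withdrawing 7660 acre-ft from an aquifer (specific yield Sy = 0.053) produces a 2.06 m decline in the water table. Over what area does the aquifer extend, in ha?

ΔV = 7660 acre-ft = 9.448 × 10^6 m³
A = ΔV / (Sy × Δh) = 9.448 × 10^6 / (0.053 × 2.06) = 8.654 × 10^7 m²
A = 8.654 × 10^7 m² = 8654 ha

A ≈ 8650 ha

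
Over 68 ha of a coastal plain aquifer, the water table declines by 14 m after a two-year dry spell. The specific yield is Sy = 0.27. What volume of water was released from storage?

ΔV ≈ 2.57 × 10^6 m³

A = 68 ha = 6.8 × 10^5 m²
ΔV = Sy × A × Δh = 0.27 × 6.8 × 10^5 m² × 14 m = 2.57 × 10^6 m³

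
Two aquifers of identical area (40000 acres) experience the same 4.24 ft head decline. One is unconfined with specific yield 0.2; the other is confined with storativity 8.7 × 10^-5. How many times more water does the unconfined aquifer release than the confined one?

A = 40000 acres = 1.619 × 10^8 m²
Δh = 4.24 ft = 1.292 m
Unconfined: ΔV_u = Sy × A × Δh = 0.2 × 1.619 × 10^8 × 1.292 = 4.184 × 10^7 m³
Confined: ΔV_c = S × A × Δh = 8.7 × 10^-5 × 1.619 × 10^8 × 1.292 = 18200 m³
Ratio = ΔV_u / ΔV_c = Sy / S = 0.2 / 8.7 × 10^-5 = 2299

ΔV_u / ΔV_c ≈ 2300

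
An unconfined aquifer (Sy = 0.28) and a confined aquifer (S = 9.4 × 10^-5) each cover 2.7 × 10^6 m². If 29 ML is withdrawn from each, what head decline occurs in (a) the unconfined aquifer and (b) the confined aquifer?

ΔV = 29 ML = 29000 m³
Unconfined: Δh_u = ΔV/(Sy·A) = 29000/(0.28 × 2.7 × 10^6) = 0.03836 m
Confined: Δh_c = ΔV/(S·A) = 29000/(9.4 × 10^-5 × 2.7 × 10^6) = 114.3 m

Δh_u ≈ 0.0384 m; Δh_c ≈ 114 m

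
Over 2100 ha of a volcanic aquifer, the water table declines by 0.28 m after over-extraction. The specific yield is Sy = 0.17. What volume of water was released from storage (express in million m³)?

A = 2100 ha = 2.1 × 10^7 m²
ΔV = Sy × A × Δh = 0.17 × 2.1 × 10^7 m² × 0.28 m = 9.996 × 10^5 m³
ΔV = 9.996 × 10^5 m³ = 0.9996 million m³

ΔV ≈ 1 million m³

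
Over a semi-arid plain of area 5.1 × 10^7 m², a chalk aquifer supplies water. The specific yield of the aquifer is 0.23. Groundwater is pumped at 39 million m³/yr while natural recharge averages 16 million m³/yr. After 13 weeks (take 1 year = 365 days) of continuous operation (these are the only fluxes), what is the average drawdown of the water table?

Net abstraction = 39 − 16 = 23 million m³/yr
Q_net = 23 million m³/yr = 63010 m³/d
t = 13 weeks = 91 d
ΔV = Q × t = 63010 m³/d × 91 d = 5.734 × 10^6 m³
Δh = ΔV / (Sy × A) = 5.734 × 10^6 / (0.23 × 5.1 × 10^7) = 0.4889 m

Δh ≈ 0.489 m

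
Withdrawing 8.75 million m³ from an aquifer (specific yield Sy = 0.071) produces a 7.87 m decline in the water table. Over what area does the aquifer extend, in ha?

ΔV = 8.75 million m³ = 8.75 × 10^6 m³
A = ΔV / (Sy × Δh) = 8.75 × 10^6 / (0.071 × 7.87) = 1.566 × 10^7 m²
A = 1.566 × 10^7 m² = 1566 ha

A ≈ 1570 ha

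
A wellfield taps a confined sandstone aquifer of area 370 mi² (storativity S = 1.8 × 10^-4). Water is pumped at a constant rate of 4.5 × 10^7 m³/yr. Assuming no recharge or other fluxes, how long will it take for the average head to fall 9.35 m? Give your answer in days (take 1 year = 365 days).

A = 370 mi² = 9.583 × 10^8 m²
ΔV = S × A × Δh = 1.8 × 10^-4 × 9.583 × 10^8 × 9.35 = 1.613 × 10^6 m³
Q = 4.5 × 10^7 m³/yr = 1.233 × 10^5 m³/d
t = ΔV / Q = 1.613 × 10^6 m³ / 1.233 × 10^5 m³/d = 13.08 d

t ≈ 13.1 days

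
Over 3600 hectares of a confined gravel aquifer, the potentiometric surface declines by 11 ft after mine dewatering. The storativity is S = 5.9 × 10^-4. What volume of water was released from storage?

A = 3600 hectares = 3.6 × 10^7 m²
Δh = 11 ft = 3.353 m
ΔV = S × A × Δh = 5.9 × 10^-4 × 3.6 × 10^7 m² × 3.353 m = 71210 m³

ΔV ≈ 71200 m³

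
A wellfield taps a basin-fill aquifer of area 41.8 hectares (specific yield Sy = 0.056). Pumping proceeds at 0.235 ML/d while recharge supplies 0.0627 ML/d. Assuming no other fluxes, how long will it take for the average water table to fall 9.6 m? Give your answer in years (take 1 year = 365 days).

A = 41.8 hectares = 4.18 × 10^5 m²
ΔV = Sy × A × Δh = 0.056 × 4.18 × 10^5 × 9.6 = 2.247 × 10^5 m³
Net withdrawal = 0.235 − 0.0627 = 0.1723 ML/d = 172.3 m³/d
t = ΔV / Q = 2.247 × 10^5 m³ / 172.3 m³/d = 1304 d
t = 1304 d ≈ 3.573 years

t ≈ 3.57 years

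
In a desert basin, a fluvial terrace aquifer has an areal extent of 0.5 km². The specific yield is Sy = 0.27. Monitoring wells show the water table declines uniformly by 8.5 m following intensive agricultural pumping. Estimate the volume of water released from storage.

ΔV ≈ 1.15 × 10^6 m³

A = 0.5 km² = 5 × 10^5 m²
ΔV = Sy × A × Δh = 0.27 × 5 × 10^5 m² × 8.5 m = 1.147 × 10^6 m³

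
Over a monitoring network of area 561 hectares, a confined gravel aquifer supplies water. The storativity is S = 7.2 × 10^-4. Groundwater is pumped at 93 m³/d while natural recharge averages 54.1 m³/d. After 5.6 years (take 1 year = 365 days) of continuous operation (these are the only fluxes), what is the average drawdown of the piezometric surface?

A = 561 hectares = 5.61 × 10^6 m²
Net abstraction = 93 − 54.1 = 38.9 m³/d
t = 5.6 years = 2044 d
ΔV = Q × t = 38.9 m³/d × 2044 d = 79510 m³
Δh = ΔV / (S × A) = 79510 / (7.2 × 10^-4 × 5.61 × 10^6) = 19.68 m

Δh ≈ 19.7 m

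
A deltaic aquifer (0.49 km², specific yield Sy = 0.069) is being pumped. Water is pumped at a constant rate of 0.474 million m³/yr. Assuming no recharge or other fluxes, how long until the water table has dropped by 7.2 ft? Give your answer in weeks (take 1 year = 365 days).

t ≈ 8.16 weeks

A = 0.49 km² = 4.9 × 10^5 m²
Δh = 7.2 ft = 2.195 m
ΔV = Sy × A × Δh = 0.069 × 4.9 × 10^5 × 2.195 = 74200 m³
Q = 0.474 million m³/yr = 1299 m³/d
t = ΔV / Q = 74200 m³ / 1299 m³/d = 57.14 d
t = 57.14 d ≈ 8.162 weeks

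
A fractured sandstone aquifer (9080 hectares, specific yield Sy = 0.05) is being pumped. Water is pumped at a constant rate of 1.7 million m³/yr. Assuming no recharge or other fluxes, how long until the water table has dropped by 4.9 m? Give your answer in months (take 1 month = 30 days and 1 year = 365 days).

t ≈ 159 months

A = 9080 hectares = 9.08 × 10^7 m²
ΔV = Sy × A × Δh = 0.05 × 9.08 × 10^7 × 4.9 = 2.225 × 10^7 m³
Q = 1.7 million m³/yr = 4658 m³/d
t = ΔV / Q = 2.225 × 10^7 m³ / 4658 m³/d = 4776 d
t = 4776 d ≈ 159.2 months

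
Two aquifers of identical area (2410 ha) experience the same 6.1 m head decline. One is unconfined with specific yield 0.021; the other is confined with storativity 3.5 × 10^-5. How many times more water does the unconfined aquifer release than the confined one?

A = 2410 ha = 2.41 × 10^7 m²
Unconfined: ΔV_u = Sy × A × Δh = 0.021 × 2.41 × 10^7 × 6.1 = 3.087 × 10^6 m³
Confined: ΔV_c = S × A × Δh = 3.5 × 10^-5 × 2.41 × 10^7 × 6.1 = 5145 m³
Ratio = ΔV_u / ΔV_c = Sy / S = 0.021 / 3.5 × 10^-5 = 600

ΔV_u / ΔV_c ≈ 600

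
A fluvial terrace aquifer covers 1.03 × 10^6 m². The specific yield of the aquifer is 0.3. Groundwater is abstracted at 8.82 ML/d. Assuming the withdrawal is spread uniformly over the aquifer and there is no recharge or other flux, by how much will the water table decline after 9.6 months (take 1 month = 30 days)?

Δh ≈ 8.22 m

Q = 8.82 ML/d = 8820 m³/d
t = 9.6 months = 288 d
ΔV = Q × t = 8820 m³/d × 288 d = 2.54 × 10^6 m³
Δh = ΔV / (Sy × A) = 2.54 × 10^6 / (0.3 × 1.03 × 10^6) = 8.221 m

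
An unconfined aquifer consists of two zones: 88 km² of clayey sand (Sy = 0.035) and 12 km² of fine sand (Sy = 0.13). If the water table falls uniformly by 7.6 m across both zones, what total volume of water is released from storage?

ΔV ≈ 3.53 × 10^7 m³

A₁ = 88 km² = 8.8 × 10^7 m²; A₂ = 12 km² = 1.2 × 10^7 m²
ΔV₁ = 0.035 × 8.8 × 10^7 × 7.6 = 2.341 × 10^7 m³
ΔV₂ = 0.13 × 1.2 × 10^7 × 7.6 = 1.186 × 10^7 m³
ΔV = ΔV₁ + ΔV₂ = 3.526 × 10^7 m³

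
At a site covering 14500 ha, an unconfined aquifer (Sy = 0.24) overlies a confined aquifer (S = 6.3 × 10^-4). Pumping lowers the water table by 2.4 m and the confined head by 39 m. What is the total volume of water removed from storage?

ΔV ≈ 8.71 × 10^7 m³

A = 14500 ha = 1.45 × 10^8 m²
Unconfined: ΔV_u = Sy × A × Δh_u = 0.24 × 1.45 × 10^8 × 2.4 = 8.352 × 10^7 m³
Confined: ΔV_c = S × A × Δh_c = 6.3 × 10^-4 × 1.45 × 10^8 × 39 = 3.563 × 10^6 m³
Total ΔV = 8.352 × 10^7 + 3.563 × 10^6 = 8.708 × 10^7 m³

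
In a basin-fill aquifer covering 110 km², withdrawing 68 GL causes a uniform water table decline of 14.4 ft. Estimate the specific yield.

A = 110 km² = 1.1 × 10^8 m²
Δh = 14.4 ft = 4.389 m
ΔV = 68 GL = 6.8 × 10^7 m³
Sy = ΔV / (A × Δh) = 6.8 × 10^7 m³ / (1.1 × 10^8 m² × 4.389 m) = 0.1408

Sy ≈ 0.14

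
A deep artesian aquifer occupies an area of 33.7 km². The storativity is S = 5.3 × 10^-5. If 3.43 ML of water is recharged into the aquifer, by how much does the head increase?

Δh ≈ 1.92 m

A = 33.7 km² = 3.37 × 10^7 m²
ΔV = 3.43 ML = 3430 m³
Δh = ΔV / (S × A) = 3430 m³ / (5.3 × 10^-5 × 3.37 × 10^7 m²) = 1.92 m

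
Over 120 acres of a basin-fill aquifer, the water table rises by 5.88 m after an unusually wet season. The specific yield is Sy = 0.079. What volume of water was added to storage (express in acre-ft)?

ΔV ≈ 183 acre-ft

A = 120 acres = 4.856 × 10^5 m²
ΔV = Sy × A × Δh = 0.079 × 4.856 × 10^5 m² × 5.88 m = 2.256 × 10^5 m³
ΔV = 2.256 × 10^5 m³ = 182.9 acre-ft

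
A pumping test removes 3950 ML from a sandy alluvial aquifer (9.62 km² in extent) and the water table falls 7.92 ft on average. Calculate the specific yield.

Sy ≈ 0.17

A = 9.62 km² = 9.62 × 10^6 m²
Δh = 7.92 ft = 2.414 m
ΔV = 3950 ML = 3.95 × 10^6 m³
Sy = ΔV / (A × Δh) = 3.95 × 10^6 m³ / (9.62 × 10^6 m² × 2.414 m) = 0.1701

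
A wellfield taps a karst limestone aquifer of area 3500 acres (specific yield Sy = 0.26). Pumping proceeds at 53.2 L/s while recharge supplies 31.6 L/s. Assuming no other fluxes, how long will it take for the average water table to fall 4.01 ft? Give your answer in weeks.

t ≈ 345 weeks

A = 3500 acres = 1.416 × 10^7 m²
Δh = 4.01 ft = 1.222 m
ΔV = Sy × A × Δh = 0.26 × 1.416 × 10^7 × 1.222 = 4.501 × 10^6 m³
Net withdrawal = 53.2 − 31.6 = 21.6 L/s = 1866 m³/d
t = ΔV / Q = 4.501 × 10^6 m³ / 1866 m³/d = 2412 d
t = 2412 d ≈ 344.6 weeks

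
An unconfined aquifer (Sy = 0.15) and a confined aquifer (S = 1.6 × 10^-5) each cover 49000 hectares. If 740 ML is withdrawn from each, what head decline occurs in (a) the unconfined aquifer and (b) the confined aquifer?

Δh_u ≈ 0.0101 m; Δh_c ≈ 94.4 m

A = 49000 hectares = 4.9 × 10^8 m²
ΔV = 740 ML = 7.4 × 10^5 m³
Unconfined: Δh_u = ΔV/(Sy·A) = 7.4 × 10^5/(0.15 × 4.9 × 10^8) = 0.01007 m
Confined: Δh_c = ΔV/(S·A) = 7.4 × 10^5/(1.6 × 10^-5 × 4.9 × 10^8) = 94.39 m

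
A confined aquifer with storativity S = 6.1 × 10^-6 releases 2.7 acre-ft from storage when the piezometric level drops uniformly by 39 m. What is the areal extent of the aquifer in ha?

A ≈ 1400 ha

ΔV = 2.7 acre-ft = 3330 m³
A = ΔV / (S × Δh) = 3330 / (6.1 × 10^-6 × 39) = 1.4 × 10^7 m²
A = 1.4 × 10^7 m² = 1400 ha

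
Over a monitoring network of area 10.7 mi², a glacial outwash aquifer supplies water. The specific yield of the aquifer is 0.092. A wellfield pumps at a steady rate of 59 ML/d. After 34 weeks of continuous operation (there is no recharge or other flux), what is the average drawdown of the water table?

A = 10.7 mi² = 2.771 × 10^7 m²
Q = 59 ML/d = 59000 m³/d
t = 34 weeks = 238 d
ΔV = Q × t = 59000 m³/d × 238 d = 1.404 × 10^7 m³
Δh = ΔV / (Sy × A) = 1.404 × 10^7 / (0.092 × 2.771 × 10^7) = 5.508 m

Δh ≈ 5.51 m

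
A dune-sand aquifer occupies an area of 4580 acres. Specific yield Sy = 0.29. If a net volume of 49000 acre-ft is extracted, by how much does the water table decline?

A = 4580 acres = 1.853 × 10^7 m²
ΔV = 49000 acre-ft = 6.044 × 10^7 m³
Δh = ΔV / (Sy × A) = 6.044 × 10^7 m³ / (0.29 × 1.853 × 10^7 m²) = 11.24 m

Δh ≈ 11.2 m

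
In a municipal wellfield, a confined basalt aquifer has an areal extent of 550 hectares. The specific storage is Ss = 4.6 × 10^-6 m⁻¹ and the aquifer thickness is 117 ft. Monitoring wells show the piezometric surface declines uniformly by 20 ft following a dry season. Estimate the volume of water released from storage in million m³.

b = 117 ft = 35.66 m
S = Ss × b = 4.6 × 10^-6 m⁻¹ × 35.66 m = 1.64 × 10^-4
A = 550 hectares = 5.5 × 10^6 m²
Δh = 20 ft = 6.096 m
ΔV = S × A × Δh = 1.64 × 10^-4 × 5.5 × 10^6 m² × 6.096 m = 5500 m³
ΔV = 5500 m³ = 0.0055 million m³

ΔV ≈ 0.0055 million m³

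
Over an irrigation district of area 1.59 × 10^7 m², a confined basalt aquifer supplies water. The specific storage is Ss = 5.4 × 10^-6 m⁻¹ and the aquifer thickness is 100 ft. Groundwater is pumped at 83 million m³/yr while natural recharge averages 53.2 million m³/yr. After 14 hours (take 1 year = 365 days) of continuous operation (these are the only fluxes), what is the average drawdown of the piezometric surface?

Δh ≈ 18.2 m

b = 100 ft = 30.48 m
S = Ss × b = 5.4 × 10^-6 m⁻¹ × 30.48 m = 1.646 × 10^-4
Net abstraction = 83 − 53.2 = 29.8 million m³/yr
Q_net = 29.8 million m³/yr = 81640 m³/d
t = 14 hours = 0.5833 d
ΔV = Q × t = 81640 m³/d × 0.5833 d = 47630 m³
Δh = ΔV / (S × A) = 47630 / (1.646 × 10^-4 × 1.59 × 10^7) = 18.2 m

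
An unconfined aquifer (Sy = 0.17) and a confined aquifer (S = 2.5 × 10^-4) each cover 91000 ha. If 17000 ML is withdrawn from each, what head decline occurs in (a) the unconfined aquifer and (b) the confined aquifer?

A = 91000 ha = 9.1 × 10^8 m²
ΔV = 17000 ML = 1.7 × 10^7 m³
Unconfined: Δh_u = ΔV/(Sy·A) = 1.7 × 10^7/(0.17 × 9.1 × 10^8) = 0.1099 m
Confined: Δh_c = ΔV/(S·A) = 1.7 × 10^7/(2.5 × 10^-4 × 9.1 × 10^8) = 74.73 m

Δh_u ≈ 0.11 m; Δh_c ≈ 74.7 m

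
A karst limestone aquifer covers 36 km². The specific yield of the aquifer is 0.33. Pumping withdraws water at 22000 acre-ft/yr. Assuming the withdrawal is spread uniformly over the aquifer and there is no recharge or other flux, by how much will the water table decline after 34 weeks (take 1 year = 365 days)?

A = 36 km² = 3.6 × 10^7 m²
Q = 22000 acre-ft/yr = 74350 m³/d
t = 34 weeks = 238 d
ΔV = Q × t = 74350 m³/d × 238 d = 1.769 × 10^7 m³
Δh = ΔV / (Sy × A) = 1.769 × 10^7 / (0.33 × 3.6 × 10^7) = 1.489 m

Δh ≈ 1.49 m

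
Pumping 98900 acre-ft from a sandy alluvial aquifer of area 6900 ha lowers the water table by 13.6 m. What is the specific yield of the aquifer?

A = 6900 ha = 6.9 × 10^7 m²
ΔV = 98900 acre-ft = 1.22 × 10^8 m³
Sy = ΔV / (A × Δh) = 1.22 × 10^8 m³ / (6.9 × 10^7 m² × 13.6 m) = 0.13

Sy ≈ 0.13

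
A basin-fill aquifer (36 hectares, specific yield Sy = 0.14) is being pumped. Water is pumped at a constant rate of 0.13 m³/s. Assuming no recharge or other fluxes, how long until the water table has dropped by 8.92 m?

t ≈ 40 days

A = 36 hectares = 3.6 × 10^5 m²
ΔV = Sy × A × Δh = 0.14 × 3.6 × 10^5 × 8.92 = 4.496 × 10^5 m³
Q = 0.13 m³/s = 11230 m³/d
t = ΔV / Q = 4.496 × 10^5 m³ / 11230 m³/d = 40.03 d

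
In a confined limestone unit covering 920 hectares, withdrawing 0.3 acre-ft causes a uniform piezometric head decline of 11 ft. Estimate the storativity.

S ≈ 1.2 × 10^-5

A = 920 hectares = 9.2 × 10^6 m²
Δh = 11 ft = 3.353 m
ΔV = 0.3 acre-ft = 370 m³
S = ΔV / (A × Δh) = 370 m³ / (9.2 × 10^6 m² × 3.353 m) = 1.2 × 10^-5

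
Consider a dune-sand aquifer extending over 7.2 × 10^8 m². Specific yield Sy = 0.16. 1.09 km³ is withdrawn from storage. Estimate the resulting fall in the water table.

Δh ≈ 9.46 m

ΔV = 1.09 km³ = 1.09 × 10^9 m³
Δh = ΔV / (Sy × A) = 1.09 × 10^9 m³ / (0.16 × 7.2 × 10^8 m²) = 9.462 m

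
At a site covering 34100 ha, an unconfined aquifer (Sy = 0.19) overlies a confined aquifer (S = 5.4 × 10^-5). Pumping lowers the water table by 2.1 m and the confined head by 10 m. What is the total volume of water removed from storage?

A = 34100 ha = 3.41 × 10^8 m²
Unconfined: ΔV_u = Sy × A × Δh_u = 0.19 × 3.41 × 10^8 × 2.1 = 1.361 × 10^8 m³
Confined: ΔV_c = S × A × Δh_c = 5.4 × 10^-5 × 3.41 × 10^8 × 10 = 1.841 × 10^5 m³
Total ΔV = 1.361 × 10^8 + 1.841 × 10^5 = 1.362 × 10^8 m³

ΔV ≈ 1.36 × 10^8 m³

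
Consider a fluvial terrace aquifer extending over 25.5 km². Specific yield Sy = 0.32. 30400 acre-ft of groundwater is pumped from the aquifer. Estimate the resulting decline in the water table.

Δh ≈ 4.6 m

A = 25.5 km² = 2.55 × 10^7 m²
ΔV = 30400 acre-ft = 3.75 × 10^7 m³
Δh = ΔV / (Sy × A) = 3.75 × 10^7 m³ / (0.32 × 2.55 × 10^7 m²) = 4.595 m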